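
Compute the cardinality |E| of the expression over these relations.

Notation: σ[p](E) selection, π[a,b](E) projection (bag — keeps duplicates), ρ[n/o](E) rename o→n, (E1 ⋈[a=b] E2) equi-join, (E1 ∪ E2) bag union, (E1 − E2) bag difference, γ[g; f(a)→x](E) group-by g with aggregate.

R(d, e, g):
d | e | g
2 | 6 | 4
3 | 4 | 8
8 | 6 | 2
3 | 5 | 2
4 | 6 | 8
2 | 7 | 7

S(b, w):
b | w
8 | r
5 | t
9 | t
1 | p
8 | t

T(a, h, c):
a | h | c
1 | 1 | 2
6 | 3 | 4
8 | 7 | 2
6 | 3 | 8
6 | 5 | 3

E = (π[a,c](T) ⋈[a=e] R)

Row counts bottom-up:
  T → 5
  π[a,c](T) → 5
  R → 6
  (π[a,c](T) ⋈[a=e] R) → 9

|E| = 9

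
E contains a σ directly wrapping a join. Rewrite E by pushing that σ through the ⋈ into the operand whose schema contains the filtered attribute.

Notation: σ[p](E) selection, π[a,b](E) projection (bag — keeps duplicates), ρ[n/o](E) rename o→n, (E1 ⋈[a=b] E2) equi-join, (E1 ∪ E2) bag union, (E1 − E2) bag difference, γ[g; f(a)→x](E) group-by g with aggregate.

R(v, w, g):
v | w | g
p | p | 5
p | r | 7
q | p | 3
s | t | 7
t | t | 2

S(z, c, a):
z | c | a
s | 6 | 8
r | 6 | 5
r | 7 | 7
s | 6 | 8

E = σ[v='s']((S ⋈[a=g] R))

σ filters on v, owned by the right side.
E' = (S ⋈[a=g] σ[v='s'](R))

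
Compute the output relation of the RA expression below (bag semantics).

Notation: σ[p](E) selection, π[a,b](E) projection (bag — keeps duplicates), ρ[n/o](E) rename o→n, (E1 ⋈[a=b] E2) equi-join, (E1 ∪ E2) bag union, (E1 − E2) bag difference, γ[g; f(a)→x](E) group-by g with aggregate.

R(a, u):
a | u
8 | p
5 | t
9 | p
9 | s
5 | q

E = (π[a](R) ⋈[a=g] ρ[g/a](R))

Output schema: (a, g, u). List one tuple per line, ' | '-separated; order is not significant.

Row counts bottom-up:
  R → 5
  π[a](R) → 5
  R → 5
  ρ[g/a](R) → 5
  (π[a](R) ⋈[a=g] ρ[g/a](R)) → 9

== RESULT ==
a | g | u
5 | 5 | q
5 | 5 | q
5 | 5 | t
5 | 5 | t
8 | 8 | p
9 | 9 | p
9 | 9 | p
9 | 9 | s
9 | 9 | s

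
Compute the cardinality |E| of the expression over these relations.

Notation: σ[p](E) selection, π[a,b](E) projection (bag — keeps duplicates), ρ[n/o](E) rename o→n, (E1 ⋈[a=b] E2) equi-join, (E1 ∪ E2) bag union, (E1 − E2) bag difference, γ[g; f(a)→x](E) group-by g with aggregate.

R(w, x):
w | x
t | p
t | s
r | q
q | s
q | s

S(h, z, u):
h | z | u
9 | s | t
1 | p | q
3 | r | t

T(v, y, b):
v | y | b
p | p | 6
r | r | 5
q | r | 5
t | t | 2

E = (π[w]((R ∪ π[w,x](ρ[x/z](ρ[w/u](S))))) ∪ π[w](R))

Stepwise |·|:
  R → 5
  S → 3
  ρ[w/u](S) → 3
  ρ[x/z](ρ[w/u](S)) → 3
  π[w,x](ρ[x/z](ρ[w/u](S))) → 3
  (R ∪ π[w,x](ρ[x/z](ρ[w/u](S)))) → 8
  π[w]((R ∪ π[w,x](ρ[x/z](ρ[w/u](S))))) → 8
  R → 5
  π[w](R) → 5
  (π[w]((R ∪ π[w,x](ρ[x/z](ρ[w/u](S))))) ∪ π[w](R)) → 13

|E| = 13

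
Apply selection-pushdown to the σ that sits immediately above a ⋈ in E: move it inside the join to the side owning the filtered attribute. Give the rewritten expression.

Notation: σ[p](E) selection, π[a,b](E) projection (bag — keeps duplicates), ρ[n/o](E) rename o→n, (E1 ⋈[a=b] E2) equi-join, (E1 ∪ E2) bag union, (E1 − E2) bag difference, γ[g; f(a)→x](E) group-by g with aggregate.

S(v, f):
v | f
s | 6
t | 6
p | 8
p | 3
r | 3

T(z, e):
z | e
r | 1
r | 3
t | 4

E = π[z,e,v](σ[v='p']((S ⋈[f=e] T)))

σ filters on v, owned by the left side.
E' = π[z,e,v]((σ[v='p'](S) ⋈[f=e] T))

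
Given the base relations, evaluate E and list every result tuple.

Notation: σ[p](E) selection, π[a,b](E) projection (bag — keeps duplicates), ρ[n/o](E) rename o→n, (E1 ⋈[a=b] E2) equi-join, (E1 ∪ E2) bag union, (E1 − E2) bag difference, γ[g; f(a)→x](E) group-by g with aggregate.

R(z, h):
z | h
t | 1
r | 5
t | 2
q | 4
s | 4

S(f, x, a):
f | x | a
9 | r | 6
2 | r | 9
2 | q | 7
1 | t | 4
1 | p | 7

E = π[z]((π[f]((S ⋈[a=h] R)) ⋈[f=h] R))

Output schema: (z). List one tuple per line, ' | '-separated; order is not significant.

Subexpression sizes:
  S → 5
  R → 5
  (S ⋈[a=h] R) → 2
  π[f]((S ⋈[a=h] R)) → 2
  R → 5
  (π[f]((S ⋈[a=h] R)) ⋈[f=h] R) → 2
  π[z]((π[f]((S ⋈[a=h] R)) ⋈[f=h] R)) → 2

== RESULT ==
z
t
t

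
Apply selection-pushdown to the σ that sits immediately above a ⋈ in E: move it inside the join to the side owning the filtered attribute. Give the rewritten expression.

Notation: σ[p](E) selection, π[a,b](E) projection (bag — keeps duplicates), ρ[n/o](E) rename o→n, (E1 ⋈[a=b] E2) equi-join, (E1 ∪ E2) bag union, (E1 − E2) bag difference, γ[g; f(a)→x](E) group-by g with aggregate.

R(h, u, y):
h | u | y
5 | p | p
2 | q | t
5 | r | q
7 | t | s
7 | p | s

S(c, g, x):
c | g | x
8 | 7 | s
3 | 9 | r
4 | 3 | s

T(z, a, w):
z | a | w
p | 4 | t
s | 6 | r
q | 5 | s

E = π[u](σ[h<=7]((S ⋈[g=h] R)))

σ filters on h, owned by the right side.
E' = π[u]((S ⋈[g=h] σ[h<=7](R)))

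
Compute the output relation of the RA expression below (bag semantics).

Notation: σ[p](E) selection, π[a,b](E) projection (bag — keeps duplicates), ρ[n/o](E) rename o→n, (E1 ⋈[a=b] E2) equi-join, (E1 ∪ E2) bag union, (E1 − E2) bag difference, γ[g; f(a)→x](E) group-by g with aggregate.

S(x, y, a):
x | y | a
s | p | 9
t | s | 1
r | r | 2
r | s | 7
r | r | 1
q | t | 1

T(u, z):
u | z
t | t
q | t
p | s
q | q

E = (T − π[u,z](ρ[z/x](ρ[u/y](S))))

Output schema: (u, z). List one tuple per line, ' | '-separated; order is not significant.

Stepwise |·|:
  T → 4
  S → 6
  ρ[u/y](S) → 6
  ρ[z/x](ρ[u/y](S)) → 6
  π[u,z](ρ[z/x](ρ[u/y](S))) → 6
  (T − π[u,z](ρ[z/x](ρ[u/y](S)))) → 3

== RESULT ==
u | z
q | q
q | t
t | t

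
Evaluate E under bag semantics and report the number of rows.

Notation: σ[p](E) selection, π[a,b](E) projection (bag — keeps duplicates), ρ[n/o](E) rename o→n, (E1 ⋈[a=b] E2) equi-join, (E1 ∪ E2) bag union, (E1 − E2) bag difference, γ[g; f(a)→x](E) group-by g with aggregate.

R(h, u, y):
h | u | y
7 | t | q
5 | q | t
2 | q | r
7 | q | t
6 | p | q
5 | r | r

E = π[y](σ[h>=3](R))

Subexpression sizes:
  R → 6
  σ[h>=3](R) → 5
  π[y](σ[h>=3](R)) → 5

|E| = 5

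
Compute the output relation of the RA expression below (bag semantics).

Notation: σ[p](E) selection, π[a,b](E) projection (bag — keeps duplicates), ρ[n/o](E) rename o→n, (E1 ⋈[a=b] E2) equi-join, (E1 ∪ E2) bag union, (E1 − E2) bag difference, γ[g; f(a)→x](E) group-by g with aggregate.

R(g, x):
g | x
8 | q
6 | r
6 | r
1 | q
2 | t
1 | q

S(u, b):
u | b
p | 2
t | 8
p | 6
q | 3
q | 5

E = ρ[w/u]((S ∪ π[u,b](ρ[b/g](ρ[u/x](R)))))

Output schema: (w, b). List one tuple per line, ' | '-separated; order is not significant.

Row counts bottom-up:
  S → 5
  R → 6
  ρ[u/x](R) → 6
  ρ[b/g](ρ[u/x](R)) → 6
  π[u,b](ρ[b/g](ρ[u/x](R))) → 6
  (S ∪ π[u,b](ρ[b/g](ρ[u/x](R)))) → 11
  ρ[w/u]((S ∪ π[u,b](ρ[b/g](ρ[u/x](R))))) → 11

== RESULT ==
w | b
p | 2
p | 6
q | 1
q | 1
q | 3
q | 5
q | 8
r | 6
r | 6
t | 2
t | 8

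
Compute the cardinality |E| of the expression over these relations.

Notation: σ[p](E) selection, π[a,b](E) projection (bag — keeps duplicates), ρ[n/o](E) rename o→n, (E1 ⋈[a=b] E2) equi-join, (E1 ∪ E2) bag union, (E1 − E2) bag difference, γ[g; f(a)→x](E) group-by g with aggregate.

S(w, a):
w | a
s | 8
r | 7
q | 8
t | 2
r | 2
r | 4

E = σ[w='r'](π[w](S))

Stepwise |·|:
  S → 6
  π[w](S) → 6
  σ[w='r'](π[w](S)) → 3

|E| = 3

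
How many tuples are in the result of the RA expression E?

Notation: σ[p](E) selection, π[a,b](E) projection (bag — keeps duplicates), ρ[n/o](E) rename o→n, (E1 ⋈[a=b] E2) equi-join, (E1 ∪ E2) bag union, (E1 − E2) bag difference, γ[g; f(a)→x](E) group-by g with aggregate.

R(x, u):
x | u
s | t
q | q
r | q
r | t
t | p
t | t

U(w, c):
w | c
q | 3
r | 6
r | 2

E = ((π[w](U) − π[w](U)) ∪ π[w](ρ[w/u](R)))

Subexpression sizes:
  U → 3
  π[w](U) → 3
  U → 3
  π[w](U) → 3
  (π[w](U) − π[w](U)) → 0
  R → 6
  ρ[w/u](R) → 6
  π[w](ρ[w/u](R)) → 6
  ((π[w](U) − π[w](U)) ∪ π[w](ρ[w/u](R))) → 6

|E| = 6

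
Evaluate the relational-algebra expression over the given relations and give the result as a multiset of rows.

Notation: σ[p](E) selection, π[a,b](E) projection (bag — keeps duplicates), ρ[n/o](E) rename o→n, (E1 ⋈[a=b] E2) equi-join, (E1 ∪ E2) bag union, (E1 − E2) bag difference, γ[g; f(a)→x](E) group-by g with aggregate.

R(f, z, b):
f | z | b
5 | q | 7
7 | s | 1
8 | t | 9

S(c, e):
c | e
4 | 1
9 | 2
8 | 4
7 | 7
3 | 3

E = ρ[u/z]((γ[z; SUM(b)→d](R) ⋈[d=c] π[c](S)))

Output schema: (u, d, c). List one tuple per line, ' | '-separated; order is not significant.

Stepwise |·|:
  R → 3
  γ[z; SUM(b)→d](R) → 3
  S → 5
  π[c](S) → 5
  (γ[z; SUM(b)→d](R) ⋈[d=c] π[c](S)) → 2
  ρ[u/z]((γ[z; SUM(b)→d](R) ⋈[d=c] π[c](S))) → 2

== RESULT ==
u | d | c
q | 7 | 7
t | 9 | 9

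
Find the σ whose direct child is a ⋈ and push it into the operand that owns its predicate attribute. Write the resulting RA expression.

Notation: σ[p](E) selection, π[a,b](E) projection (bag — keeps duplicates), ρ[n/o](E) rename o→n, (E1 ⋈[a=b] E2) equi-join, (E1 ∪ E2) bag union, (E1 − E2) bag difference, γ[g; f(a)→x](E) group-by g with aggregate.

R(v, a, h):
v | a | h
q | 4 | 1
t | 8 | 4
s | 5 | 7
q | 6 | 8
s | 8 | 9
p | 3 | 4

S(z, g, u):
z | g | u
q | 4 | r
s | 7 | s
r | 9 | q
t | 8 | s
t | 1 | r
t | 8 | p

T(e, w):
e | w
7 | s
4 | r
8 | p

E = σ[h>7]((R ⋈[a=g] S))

σ filters on h, owned by the left side.
E' = (σ[h>7](R) ⋈[a=g] S)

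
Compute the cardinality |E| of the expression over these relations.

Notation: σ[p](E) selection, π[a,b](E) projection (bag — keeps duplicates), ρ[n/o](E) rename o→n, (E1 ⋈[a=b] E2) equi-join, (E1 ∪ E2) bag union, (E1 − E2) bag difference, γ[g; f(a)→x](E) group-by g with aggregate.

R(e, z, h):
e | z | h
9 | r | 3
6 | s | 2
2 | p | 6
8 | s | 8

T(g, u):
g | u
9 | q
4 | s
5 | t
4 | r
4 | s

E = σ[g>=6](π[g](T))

Stepwise |·|:
  T → 5
  π[g](T) → 5
  σ[g>=6](π[g](T)) → 1

|E| = 1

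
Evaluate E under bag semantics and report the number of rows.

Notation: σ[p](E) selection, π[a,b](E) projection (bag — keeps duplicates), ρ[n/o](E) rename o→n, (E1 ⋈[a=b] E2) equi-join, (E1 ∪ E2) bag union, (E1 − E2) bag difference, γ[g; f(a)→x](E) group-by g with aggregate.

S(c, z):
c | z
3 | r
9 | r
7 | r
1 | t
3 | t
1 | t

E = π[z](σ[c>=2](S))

Subexpression sizes:
  S → 6
  σ[c>=2](S) → 4
  π[z](σ[c>=2](S)) → 4

|E| = 4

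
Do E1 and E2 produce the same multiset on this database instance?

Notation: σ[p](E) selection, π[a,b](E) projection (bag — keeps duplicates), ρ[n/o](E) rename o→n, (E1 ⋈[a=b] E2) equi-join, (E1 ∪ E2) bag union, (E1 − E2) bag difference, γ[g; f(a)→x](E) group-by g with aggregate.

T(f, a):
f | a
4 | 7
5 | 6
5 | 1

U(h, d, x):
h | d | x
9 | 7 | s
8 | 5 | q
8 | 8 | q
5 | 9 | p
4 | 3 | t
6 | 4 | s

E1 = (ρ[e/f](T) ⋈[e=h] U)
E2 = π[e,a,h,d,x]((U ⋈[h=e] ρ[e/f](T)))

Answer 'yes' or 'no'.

E1 subexpression sizes:
  T → 3
  ρ[e/f](T) → 3
  U → 6
  (ρ[e/f](T) ⋈[e=h] U) → 3
E2 subexpression sizes:
  U → 6
  T → 3
  ρ[e/f](T) → 3
  (U ⋈[h=e] ρ[e/f](T)) → 3
  π[e,a,h,d,x]((U ⋈[h=e] ρ[e/f](T))) → 3

E1 and E2 produce the same multiset:
e | a | h | d | x
4 | 7 | 4 | 3 | t
5 | 1 | 5 | 9 | p
5 | 6 | 5 | 9 | p

yes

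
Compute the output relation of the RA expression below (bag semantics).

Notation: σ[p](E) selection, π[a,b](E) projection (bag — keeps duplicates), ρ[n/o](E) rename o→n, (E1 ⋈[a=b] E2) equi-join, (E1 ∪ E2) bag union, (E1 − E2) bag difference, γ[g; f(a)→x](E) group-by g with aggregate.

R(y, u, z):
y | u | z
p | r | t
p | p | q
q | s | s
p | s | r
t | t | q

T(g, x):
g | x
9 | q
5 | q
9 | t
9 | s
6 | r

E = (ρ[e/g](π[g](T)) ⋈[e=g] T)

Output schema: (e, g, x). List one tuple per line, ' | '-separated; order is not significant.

Per-node cardinality:
  T → 5
  π[g](T) → 5
  ρ[e/g](π[g](T)) → 5
  T → 5
  (ρ[e/g](π[g](T)) ⋈[e=g] T) → 11

== RESULT ==
e | g | x
5 | 5 | q
6 | 6 | r
9 | 9 | q
9 | 9 | q
9 | 9 | q
9 | 9 | s
9 | 9 | s
9 | 9 | s
9 | 9 | t
9 | 9 | t
9 | 9 | t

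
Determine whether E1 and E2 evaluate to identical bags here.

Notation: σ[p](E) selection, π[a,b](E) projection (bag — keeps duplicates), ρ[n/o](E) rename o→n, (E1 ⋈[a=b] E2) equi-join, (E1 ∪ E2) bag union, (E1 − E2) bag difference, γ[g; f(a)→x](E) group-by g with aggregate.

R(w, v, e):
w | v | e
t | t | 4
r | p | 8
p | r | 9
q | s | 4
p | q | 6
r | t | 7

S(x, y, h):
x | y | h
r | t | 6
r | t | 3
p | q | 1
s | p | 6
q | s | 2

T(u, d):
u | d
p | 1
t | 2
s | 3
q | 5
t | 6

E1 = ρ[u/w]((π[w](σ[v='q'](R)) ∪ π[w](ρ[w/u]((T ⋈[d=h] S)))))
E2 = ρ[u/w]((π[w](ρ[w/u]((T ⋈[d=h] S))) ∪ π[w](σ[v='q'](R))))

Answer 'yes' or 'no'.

E1 stepwise |·|:
  R → 6
  σ[v='q'](R) → 1
  π[w](σ[v='q'](R)) → 1
  T → 5
  S → 5
  (T ⋈[d=h] S) → 5
  ρ[w/u]((T ⋈[d=h] S)) → 5
  π[w](ρ[w/u]((T ⋈[d=h] S))) → 5
  (π[w](σ[v='q'](R)) ∪ π[w](ρ[w/u]((T ⋈[d=h] S)))) → 6
  ρ[u/w]((π[w](σ[v='q'](R)) ∪ π[w](ρ[w/u]((T ⋈[d=h] S))))) → 6
E2 stepwise |·|:
  T → 5
  S → 5
  (T ⋈[d=h] S) → 5
  ρ[w/u]((T ⋈[d=h] S)) → 5
  π[w](ρ[w/u]((T ⋈[d=h] S))) → 5
  R → 6
  σ[v='q'](R) → 1
  π[w](σ[v='q'](R)) → 1
  (π[w](ρ[w/u]((T ⋈[d=h] S))) ∪ π[w](σ[v='q'](R))) → 6
  ρ[u/w]((π[w](ρ[w/u]((T ⋈[d=h] S))) ∪ π[w](σ[v='q'](R)))) → 6

E1 and E2 produce the same multiset:
u
p
p
s
t
t
t

yes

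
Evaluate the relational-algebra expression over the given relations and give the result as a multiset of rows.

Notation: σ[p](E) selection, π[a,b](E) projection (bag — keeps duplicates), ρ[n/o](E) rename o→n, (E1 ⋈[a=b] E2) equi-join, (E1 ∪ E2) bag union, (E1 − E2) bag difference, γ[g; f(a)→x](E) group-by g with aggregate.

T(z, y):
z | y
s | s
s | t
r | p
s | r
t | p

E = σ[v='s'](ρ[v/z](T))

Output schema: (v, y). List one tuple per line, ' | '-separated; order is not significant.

Per-node cardinality:
  T → 5
  ρ[v/z](T) → 5
  σ[v='s'](ρ[v/z](T)) → 3

== RESULT ==
v | y
s | r
s | s
s | t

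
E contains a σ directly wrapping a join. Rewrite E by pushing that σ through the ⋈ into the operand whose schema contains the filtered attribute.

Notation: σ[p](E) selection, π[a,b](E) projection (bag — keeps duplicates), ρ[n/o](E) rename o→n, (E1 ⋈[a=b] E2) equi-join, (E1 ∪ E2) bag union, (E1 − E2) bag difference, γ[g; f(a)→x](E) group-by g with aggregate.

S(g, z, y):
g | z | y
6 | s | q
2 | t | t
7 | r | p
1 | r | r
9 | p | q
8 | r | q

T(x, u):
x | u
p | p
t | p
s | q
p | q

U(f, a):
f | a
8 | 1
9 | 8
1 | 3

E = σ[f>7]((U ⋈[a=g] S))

σ filters on f, owned by the left side.
E' = (σ[f>7](U) ⋈[a=g] S)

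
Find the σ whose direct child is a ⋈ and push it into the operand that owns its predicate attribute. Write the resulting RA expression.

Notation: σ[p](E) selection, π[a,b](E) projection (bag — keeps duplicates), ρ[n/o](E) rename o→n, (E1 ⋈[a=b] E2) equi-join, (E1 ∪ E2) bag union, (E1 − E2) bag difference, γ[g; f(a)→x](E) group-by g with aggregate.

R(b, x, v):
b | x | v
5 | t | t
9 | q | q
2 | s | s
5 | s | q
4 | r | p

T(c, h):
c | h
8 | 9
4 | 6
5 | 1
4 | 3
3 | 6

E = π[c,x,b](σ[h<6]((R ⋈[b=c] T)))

σ filters on h, owned by the right side.
E' = π[c,x,b]((R ⋈[b=c] σ[h<6](T)))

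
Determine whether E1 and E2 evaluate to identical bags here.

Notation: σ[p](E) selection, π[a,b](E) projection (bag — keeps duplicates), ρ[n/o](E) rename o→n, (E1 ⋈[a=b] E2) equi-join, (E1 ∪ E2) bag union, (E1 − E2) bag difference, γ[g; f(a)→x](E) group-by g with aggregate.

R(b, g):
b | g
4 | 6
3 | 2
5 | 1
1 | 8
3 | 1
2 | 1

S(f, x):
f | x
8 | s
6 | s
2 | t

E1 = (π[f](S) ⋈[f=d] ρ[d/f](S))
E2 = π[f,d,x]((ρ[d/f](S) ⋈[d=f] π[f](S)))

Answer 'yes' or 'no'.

E1 stepwise |·|:
  S → 3
  π[f](S) → 3
  S → 3
  ρ[d/f](S) → 3
  (π[f](S) ⋈[f=d] ρ[d/f](S)) → 3
E2 stepwise |·|:
  S → 3
  ρ[d/f](S) → 3
  S → 3
  π[f](S) → 3
  (ρ[d/f](S) ⋈[d=f] π[f](S)) → 3
  π[f,d,x]((ρ[d/f](S) ⋈[d=f] π[f](S))) → 3

E1 and E2 produce the same multiset:
f | d | x
2 | 2 | t
6 | 6 | s
8 | 8 | s

yes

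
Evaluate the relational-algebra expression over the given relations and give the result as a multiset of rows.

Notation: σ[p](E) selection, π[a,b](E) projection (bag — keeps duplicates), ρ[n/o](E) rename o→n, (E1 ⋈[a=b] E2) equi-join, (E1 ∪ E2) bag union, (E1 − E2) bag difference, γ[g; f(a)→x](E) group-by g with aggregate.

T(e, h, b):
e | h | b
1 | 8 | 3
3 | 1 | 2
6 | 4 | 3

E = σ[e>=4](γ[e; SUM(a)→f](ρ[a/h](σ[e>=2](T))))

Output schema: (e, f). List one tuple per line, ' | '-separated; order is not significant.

Per-node cardinality:
  T → 3
  σ[e>=2](T) → 2
  ρ[a/h](σ[e>=2](T)) → 2
  γ[e; SUM(a)→f](ρ[a/h](σ[e>=2](T))) → 2
  σ[e>=4](γ[e; SUM(a)→f](ρ[a/h](σ[e>=2](T)))) → 1

== RESULT ==
e | f
6 | 4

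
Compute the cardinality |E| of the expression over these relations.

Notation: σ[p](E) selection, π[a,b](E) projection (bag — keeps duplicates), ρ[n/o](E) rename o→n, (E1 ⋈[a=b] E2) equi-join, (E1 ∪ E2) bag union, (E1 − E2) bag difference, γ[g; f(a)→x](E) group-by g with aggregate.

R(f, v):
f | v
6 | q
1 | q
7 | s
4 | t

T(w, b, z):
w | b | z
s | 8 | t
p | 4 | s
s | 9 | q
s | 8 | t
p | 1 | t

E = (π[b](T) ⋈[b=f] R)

Stepwise |·|:
  T → 5
  π[b](T) → 5
  R → 4
  (π[b](T) ⋈[b=f] R) → 2

|E| = 2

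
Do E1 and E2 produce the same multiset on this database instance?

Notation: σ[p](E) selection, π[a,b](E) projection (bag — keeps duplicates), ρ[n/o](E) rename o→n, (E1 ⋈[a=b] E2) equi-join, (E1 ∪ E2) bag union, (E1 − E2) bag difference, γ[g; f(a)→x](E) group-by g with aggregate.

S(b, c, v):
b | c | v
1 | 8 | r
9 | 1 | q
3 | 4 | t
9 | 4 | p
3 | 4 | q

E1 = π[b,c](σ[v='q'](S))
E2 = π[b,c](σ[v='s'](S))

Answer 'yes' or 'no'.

E1 stepwise |·|:
  S → 5
  σ[v='q'](S) → 2
  π[b,c](σ[v='q'](S)) → 2
E2 stepwise |·|:
  S → 5
  σ[v='s'](S) → 0
  π[b,c](σ[v='s'](S)) → 0

E1 result:
b | c
3 | 4
9 | 1
E2 result:
b | c
(0 rows)
Witness: (9, 1) appears 1× in E1 but 0× in E2.

no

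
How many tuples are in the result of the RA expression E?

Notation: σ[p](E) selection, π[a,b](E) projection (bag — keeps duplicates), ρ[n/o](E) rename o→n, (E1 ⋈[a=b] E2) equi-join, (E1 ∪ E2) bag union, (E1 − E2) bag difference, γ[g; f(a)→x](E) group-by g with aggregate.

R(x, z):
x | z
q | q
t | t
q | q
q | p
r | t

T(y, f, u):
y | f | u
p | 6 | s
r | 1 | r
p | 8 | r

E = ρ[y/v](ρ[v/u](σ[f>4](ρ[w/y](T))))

Subexpression sizes:
  T → 3
  ρ[w/y](T) → 3
  σ[f>4](ρ[w/y](T)) → 2
  ρ[v/u](σ[f>4](ρ[w/y](T))) → 2
  ρ[y/v](ρ[v/u](σ[f>4](ρ[w/y](T)))) → 2

|E| = 2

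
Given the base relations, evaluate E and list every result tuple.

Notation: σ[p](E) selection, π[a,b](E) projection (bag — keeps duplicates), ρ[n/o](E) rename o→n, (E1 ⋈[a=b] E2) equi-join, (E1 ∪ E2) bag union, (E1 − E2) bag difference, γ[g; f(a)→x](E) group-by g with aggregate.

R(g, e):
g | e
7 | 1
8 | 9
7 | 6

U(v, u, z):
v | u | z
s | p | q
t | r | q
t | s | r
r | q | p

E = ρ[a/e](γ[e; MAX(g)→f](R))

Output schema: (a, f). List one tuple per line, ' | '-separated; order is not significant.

Row counts bottom-up:
  R → 3
  γ[e; MAX(g)→f](R) → 3
  ρ[a/e](γ[e; MAX(g)→f](R)) → 3

== RESULT ==
a | f
1 | 7
6 | 7
9 | 8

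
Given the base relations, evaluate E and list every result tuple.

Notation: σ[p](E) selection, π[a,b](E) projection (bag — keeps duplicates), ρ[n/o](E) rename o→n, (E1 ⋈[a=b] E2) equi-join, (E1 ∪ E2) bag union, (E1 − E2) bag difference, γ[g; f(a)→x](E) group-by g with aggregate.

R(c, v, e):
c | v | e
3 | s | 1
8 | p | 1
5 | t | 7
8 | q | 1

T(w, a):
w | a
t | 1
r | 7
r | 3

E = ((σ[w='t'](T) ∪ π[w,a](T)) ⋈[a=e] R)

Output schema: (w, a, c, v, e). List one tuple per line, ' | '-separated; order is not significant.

Per-node cardinality:
  T → 3
  σ[w='t'](T) → 1
  T → 3
  π[w,a](T) → 3
  (σ[w='t'](T) ∪ π[w,a](T)) → 4
  R → 4
  ((σ[w='t'](T) ∪ π[w,a](T)) ⋈[a=e] R) → 7

== RESULT ==
w | a | c | v | e
r | 7 | 5 | t | 7
t | 1 | 3 | s | 1
t | 1 | 3 | s | 1
t | 1 | 8 | p | 1
t | 1 | 8 | p | 1
t | 1 | 8 | q | 1
t | 1 | 8 | q | 1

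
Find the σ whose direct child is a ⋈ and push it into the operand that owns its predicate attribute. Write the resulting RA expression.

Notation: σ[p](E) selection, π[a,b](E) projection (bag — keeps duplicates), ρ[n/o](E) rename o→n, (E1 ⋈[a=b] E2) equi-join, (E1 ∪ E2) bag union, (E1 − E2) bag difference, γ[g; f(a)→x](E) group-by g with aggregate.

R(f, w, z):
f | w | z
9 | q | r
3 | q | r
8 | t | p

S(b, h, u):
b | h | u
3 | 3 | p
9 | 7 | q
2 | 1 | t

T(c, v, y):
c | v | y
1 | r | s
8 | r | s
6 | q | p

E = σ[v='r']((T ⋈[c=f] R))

σ filters on v, owned by the left side.
E' = (σ[v='r'](T) ⋈[c=f] R)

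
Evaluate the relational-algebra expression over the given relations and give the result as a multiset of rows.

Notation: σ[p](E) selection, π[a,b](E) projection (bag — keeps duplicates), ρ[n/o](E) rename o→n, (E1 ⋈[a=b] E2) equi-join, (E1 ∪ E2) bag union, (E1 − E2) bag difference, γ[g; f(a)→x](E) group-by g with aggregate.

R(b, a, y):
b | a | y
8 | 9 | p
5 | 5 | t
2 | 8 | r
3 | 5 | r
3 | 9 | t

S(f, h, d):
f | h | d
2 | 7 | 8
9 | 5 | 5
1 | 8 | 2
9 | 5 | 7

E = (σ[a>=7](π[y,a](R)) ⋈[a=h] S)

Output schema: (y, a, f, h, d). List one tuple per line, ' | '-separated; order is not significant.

Stepwise |·|:
  R → 5
  π[y,a](R) → 5
  σ[a>=7](π[y,a](R)) → 3
  S → 4
  (σ[a>=7](π[y,a](R)) ⋈[a=h] S) → 1

== RESULT ==
y | a | f | h | d
r | 8 | 1 | 8 | 2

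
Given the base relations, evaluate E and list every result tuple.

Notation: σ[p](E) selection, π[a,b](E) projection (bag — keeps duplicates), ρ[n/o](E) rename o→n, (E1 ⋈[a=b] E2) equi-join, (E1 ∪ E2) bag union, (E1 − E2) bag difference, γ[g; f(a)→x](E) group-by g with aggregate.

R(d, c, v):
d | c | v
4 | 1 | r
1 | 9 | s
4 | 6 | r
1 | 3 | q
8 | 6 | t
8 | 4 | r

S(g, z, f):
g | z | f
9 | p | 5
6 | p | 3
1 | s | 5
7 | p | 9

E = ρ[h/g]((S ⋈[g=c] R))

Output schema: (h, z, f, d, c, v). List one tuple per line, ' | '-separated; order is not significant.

Row counts bottom-up:
  S → 4
  R → 6
  (S ⋈[g=c] R) → 4
  ρ[h/g]((S ⋈[g=c] R)) → 4

== RESULT ==
h | z | f | d | c | v
1 | s | 5 | 4 | 1 | r
6 | p | 3 | 4 | 6 | r
6 | p | 3 | 8 | 6 | t
9 | p | 5 | 1 | 9 | s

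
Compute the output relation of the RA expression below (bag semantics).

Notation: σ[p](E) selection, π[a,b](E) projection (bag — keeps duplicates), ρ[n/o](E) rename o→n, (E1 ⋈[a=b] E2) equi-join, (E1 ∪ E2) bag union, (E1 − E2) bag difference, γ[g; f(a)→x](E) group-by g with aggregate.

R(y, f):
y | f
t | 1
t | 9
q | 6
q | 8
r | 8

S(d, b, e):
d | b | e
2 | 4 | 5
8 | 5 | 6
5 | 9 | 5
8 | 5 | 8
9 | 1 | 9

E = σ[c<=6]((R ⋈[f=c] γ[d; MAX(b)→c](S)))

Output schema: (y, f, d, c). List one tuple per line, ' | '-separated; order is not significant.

Row counts bottom-up:
  R → 5
  S → 5
  γ[d; MAX(b)→c](S) → 4
  (R ⋈[f=c] γ[d; MAX(b)→c](S)) → 2
  σ[c<=6]((R ⋈[f=c] γ[d; MAX(b)→c](S))) → 1

== RESULT ==
y | f | d | c
t | 1 | 9 | 1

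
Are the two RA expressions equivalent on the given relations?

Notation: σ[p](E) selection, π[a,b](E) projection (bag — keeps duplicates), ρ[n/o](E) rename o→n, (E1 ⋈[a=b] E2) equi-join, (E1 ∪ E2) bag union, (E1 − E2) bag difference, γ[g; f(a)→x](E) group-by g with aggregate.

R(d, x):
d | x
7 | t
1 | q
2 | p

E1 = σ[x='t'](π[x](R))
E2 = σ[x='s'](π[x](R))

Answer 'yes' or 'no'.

E1 subexpression sizes:
  R → 3
  π[x](R) → 3
  σ[x='t'](π[x](R)) → 1
E2 subexpression sizes:
  R → 3
  π[x](R) → 3
  σ[x='s'](π[x](R)) → 0

E1 result:
x
t
E2 result:
x
(0 rows)
Witness: ('t',) appears 1× in E1 but 0× in E2.

no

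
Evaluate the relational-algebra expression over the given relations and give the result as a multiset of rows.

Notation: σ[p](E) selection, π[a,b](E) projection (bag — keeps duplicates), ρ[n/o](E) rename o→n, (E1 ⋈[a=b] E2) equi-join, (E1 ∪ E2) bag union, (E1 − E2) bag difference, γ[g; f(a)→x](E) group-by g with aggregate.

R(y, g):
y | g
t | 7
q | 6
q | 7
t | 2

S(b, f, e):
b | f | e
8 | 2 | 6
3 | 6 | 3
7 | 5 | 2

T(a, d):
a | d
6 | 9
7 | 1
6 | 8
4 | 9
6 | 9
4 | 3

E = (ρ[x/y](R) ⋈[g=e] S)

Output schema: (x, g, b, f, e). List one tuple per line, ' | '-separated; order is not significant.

Row counts bottom-up:
  R → 4
  ρ[x/y](R) → 4
  S → 3
  (ρ[x/y](R) ⋈[g=e] S) → 2

== RESULT ==
x | g | b | f | e
q | 6 | 8 | 2 | 6
t | 2 | 7 | 5 | 2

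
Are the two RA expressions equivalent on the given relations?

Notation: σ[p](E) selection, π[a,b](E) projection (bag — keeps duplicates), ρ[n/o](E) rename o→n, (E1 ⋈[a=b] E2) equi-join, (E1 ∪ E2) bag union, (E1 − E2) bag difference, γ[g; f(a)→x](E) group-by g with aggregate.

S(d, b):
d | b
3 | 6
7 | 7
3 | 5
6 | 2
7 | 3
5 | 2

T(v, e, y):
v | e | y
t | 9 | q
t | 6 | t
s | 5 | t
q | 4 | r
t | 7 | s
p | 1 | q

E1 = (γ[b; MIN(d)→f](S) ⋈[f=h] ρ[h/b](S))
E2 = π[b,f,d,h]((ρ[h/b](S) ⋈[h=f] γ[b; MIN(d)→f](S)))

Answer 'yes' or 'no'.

E1 row counts bottom-up:
  S → 6
  γ[b; MIN(d)→f](S) → 5
  S → 6
  ρ[h/b](S) → 6
  (γ[b; MIN(d)→f](S) ⋈[f=h] ρ[h/b](S)) → 5
E2 row counts bottom-up:
  S → 6
  ρ[h/b](S) → 6
  S → 6
  γ[b; MIN(d)→f](S) → 5
  (ρ[h/b](S) ⋈[h=f] γ[b; MIN(d)→f](S)) → 5
  π[b,f,d,h]((ρ[h/b](S) ⋈[h=f] γ[b; MIN(d)→f](S))) → 5

E1 and E2 produce the same multiset:
b | f | d | h
2 | 5 | 3 | 5
3 | 7 | 7 | 7
5 | 3 | 7 | 3
6 | 3 | 7 | 3
7 | 7 | 7 | 7

yes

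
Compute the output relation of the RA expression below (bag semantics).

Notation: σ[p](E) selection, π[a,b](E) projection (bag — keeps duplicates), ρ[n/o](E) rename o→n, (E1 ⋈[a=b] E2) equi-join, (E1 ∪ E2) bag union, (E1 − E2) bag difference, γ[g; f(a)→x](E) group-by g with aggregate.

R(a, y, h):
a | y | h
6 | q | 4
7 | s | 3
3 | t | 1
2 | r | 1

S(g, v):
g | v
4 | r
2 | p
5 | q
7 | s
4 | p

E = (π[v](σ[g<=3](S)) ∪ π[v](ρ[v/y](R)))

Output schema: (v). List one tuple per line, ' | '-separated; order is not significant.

Subexpression sizes:
  S → 5
  σ[g<=3](S) → 1
  π[v](σ[g<=3](S)) → 1
  R → 4
  ρ[v/y](R) → 4
  π[v](ρ[v/y](R)) → 4
  (π[v](σ[g<=3](S)) ∪ π[v](ρ[v/y](R))) → 5

== RESULT ==
v
p
q
r
s
t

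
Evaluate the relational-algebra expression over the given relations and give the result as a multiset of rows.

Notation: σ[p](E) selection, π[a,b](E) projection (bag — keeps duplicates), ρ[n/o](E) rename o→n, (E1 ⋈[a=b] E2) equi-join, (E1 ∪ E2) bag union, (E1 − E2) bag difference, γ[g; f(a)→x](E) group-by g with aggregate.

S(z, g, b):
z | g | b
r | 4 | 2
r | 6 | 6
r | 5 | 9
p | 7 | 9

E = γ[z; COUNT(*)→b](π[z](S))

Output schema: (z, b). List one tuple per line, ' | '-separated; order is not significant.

Per-node cardinality:
  S → 4
  π[z](S) → 4
  γ[z; COUNT(*)→b](π[z](S)) → 2

== RESULT ==
z | b
p | 1
r | 3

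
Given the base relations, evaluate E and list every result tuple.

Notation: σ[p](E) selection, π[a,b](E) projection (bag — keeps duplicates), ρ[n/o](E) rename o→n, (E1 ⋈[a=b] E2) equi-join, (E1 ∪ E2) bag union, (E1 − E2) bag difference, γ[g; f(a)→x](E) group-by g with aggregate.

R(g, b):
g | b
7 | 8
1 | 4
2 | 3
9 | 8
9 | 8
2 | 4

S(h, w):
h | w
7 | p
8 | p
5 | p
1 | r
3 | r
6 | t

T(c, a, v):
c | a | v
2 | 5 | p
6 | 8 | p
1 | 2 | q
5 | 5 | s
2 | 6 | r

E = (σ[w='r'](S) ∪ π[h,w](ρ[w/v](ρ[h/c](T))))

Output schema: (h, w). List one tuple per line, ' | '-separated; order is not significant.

Row counts bottom-up:
  S → 6
  σ[w='r'](S) → 2
  T → 5
  ρ[h/c](T) → 5
  ρ[w/v](ρ[h/c](T)) → 5
  π[h,w](ρ[w/v](ρ[h/c](T))) → 5
  (σ[w='r'](S) ∪ π[h,w](ρ[w/v](ρ[h/c](T)))) → 7

== RESULT ==
h | w
1 | q
1 | r
2 | p
2 | r
3 | r
5 | s
6 | p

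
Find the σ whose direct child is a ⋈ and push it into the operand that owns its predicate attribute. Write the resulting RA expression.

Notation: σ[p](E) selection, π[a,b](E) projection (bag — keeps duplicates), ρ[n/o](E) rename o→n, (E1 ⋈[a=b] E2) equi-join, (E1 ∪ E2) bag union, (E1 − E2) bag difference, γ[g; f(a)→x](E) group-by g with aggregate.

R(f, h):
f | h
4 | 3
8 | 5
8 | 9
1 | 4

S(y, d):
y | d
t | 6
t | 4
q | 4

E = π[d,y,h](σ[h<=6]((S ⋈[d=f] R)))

σ filters on h, owned by the right side.
E' = π[d,y,h]((S ⋈[d=f] σ[h<=6](R)))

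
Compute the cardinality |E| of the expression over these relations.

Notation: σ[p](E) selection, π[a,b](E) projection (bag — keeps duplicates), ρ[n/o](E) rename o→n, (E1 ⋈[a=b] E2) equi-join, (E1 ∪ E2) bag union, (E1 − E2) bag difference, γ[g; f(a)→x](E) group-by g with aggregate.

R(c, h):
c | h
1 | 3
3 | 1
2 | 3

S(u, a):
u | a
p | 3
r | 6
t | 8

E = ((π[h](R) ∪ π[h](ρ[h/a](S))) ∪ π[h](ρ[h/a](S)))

Subexpression sizes:
  R → 3
  π[h](R) → 3
  S → 3
  ρ[h/a](S) → 3
  π[h](ρ[h/a](S)) → 3
  (π[h](R) ∪ π[h](ρ[h/a](S))) → 6
  S → 3
  ρ[h/a](S) → 3
  π[h](ρ[h/a](S)) → 3
  ((π[h](R) ∪ π[h](ρ[h/a](S))) ∪ π[h](ρ[h/a](S))) → 9

|E| = 9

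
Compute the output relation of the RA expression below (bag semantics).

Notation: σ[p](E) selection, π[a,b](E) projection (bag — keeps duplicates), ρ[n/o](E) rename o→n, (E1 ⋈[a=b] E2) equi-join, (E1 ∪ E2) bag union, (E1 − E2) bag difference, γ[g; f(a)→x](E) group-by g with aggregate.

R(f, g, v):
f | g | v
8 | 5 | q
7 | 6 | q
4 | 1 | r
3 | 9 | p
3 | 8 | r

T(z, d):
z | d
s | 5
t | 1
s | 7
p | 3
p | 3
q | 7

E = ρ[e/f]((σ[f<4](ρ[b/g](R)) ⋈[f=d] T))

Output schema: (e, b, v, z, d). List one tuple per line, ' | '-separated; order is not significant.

Row counts bottom-up:
  R → 5
  ρ[b/g](R) → 5
  σ[f<4](ρ[b/g](R)) → 2
  T → 6
  (σ[f<4](ρ[b/g](R)) ⋈[f=d] T) → 4
  ρ[e/f]((σ[f<4](ρ[b/g](R)) ⋈[f=d] T)) → 4

== RESULT ==
e | b | v | z | d
3 | 8 | r | p | 3
3 | 8 | r | p | 3
3 | 9 | p | p | 3
3 | 9 | p | p | 3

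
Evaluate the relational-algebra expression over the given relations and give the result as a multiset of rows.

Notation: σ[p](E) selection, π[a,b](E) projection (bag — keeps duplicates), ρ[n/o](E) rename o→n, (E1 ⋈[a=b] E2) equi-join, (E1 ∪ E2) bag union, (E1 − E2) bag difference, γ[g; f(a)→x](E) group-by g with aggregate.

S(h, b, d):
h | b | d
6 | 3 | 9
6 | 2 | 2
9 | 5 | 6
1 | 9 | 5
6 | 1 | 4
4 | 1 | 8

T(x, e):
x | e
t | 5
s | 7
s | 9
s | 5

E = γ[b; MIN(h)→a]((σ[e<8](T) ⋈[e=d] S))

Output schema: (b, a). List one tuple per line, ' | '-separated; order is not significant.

Row counts bottom-up:
  T → 4
  σ[e<8](T) → 3
  S → 6
  (σ[e<8](T) ⋈[e=d] S) → 2
  γ[b; MIN(h)→a]((σ[e<8](T) ⋈[e=d] S)) → 1

== RESULT ==
b | a
9 | 1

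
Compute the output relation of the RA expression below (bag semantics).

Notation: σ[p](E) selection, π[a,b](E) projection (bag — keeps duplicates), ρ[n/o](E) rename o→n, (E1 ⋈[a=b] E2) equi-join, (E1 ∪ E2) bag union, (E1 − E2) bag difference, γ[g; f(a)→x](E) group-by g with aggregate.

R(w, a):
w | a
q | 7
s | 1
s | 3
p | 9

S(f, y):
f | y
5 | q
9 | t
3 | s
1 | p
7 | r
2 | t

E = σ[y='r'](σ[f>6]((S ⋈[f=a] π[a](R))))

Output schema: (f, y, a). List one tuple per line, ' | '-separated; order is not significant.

Per-node cardinality:
  S → 6
  R → 4
  π[a](R) → 4
  (S ⋈[f=a] π[a](R)) → 4
  σ[f>6]((S ⋈[f=a] π[a](R))) → 2
  σ[y='r'](σ[f>6]((S ⋈[f=a] π[a](R)))) → 1

== RESULT ==
f | y | a
7 | r | 7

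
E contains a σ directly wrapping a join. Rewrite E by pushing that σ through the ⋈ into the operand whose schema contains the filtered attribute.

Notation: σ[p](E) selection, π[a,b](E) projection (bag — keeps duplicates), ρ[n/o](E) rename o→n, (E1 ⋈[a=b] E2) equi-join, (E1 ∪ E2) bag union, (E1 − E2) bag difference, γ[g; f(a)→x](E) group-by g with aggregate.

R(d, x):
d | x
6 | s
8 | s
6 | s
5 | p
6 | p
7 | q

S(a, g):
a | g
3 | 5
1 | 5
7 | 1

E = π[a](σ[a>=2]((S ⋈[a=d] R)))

σ filters on a, owned by the left side.
E' = π[a]((σ[a>=2](S) ⋈[a=d] R))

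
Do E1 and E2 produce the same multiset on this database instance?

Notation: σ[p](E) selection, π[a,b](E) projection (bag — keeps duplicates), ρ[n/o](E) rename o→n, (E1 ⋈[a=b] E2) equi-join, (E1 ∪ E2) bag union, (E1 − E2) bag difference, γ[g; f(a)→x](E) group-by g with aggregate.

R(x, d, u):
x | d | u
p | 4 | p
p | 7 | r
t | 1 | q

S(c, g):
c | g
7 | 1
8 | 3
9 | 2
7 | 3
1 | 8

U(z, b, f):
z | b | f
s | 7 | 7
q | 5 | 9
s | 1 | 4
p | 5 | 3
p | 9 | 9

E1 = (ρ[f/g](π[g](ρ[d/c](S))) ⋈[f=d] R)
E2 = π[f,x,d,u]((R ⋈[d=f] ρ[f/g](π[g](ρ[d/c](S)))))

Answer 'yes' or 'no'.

E1 row counts bottom-up:
  S → 5
  ρ[d/c](S) → 5
  π[g](ρ[d/c](S)) → 5
  ρ[f/g](π[g](ρ[d/c](S))) → 5
  R → 3
  (ρ[f/g](π[g](ρ[d/c](S))) ⋈[f=d] R) → 1
E2 row counts bottom-up:
  R → 3
  S → 5
  ρ[d/c](S) → 5
  π[g](ρ[d/c](S)) → 5
  ρ[f/g](π[g](ρ[d/c](S))) → 5
  (R ⋈[d=f] ρ[f/g](π[g](ρ[d/c](S)))) → 1
  π[f,x,d,u]((R ⋈[d=f] ρ[f/g](π[g](ρ[d/c](S))))) → 1

E1 and E2 produce the same multiset:
f | x | d | u
1 | t | 1 | q

yes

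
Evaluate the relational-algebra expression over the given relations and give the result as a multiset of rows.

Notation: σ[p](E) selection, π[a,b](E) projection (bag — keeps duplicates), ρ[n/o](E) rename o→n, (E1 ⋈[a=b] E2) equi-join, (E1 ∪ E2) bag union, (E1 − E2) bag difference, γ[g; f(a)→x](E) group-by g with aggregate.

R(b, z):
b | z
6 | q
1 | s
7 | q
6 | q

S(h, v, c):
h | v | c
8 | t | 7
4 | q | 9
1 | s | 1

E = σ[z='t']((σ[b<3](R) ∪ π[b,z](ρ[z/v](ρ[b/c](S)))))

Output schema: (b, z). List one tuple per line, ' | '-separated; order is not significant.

Per-node cardinality:
  R → 4
  σ[b<3](R) → 1
  S → 3
  ρ[b/c](S) → 3
  ρ[z/v](ρ[b/c](S)) → 3
  π[b,z](ρ[z/v](ρ[b/c](S))) → 3
  (σ[b<3](R) ∪ π[b,z](ρ[z/v](ρ[b/c](S)))) → 4
  σ[z='t']((σ[b<3](R) ∪ π[b,z](ρ[z/v](ρ[b/c](S))))) → 1

== RESULT ==
b | z
7 | t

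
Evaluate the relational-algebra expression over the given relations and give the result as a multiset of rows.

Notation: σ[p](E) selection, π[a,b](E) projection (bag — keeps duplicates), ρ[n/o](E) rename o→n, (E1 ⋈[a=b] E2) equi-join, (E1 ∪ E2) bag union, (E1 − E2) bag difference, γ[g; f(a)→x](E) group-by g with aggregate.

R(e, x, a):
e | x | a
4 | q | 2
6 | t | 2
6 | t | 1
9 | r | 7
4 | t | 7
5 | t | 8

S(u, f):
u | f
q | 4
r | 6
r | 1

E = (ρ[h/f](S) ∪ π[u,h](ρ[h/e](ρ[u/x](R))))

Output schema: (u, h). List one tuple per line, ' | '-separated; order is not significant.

Per-node cardinality:
  S → 3
  ρ[h/f](S) → 3
  R → 6
  ρ[u/x](R) → 6
  ρ[h/e](ρ[u/x](R)) → 6
  π[u,h](ρ[h/e](ρ[u/x](R))) → 6
  (ρ[h/f](S) ∪ π[u,h](ρ[h/e](ρ[u/x](R)))) → 9

== RESULT ==
u | h
q | 4
q | 4
r | 1
r | 6
r | 9
t | 4
t | 5
t | 6
t | 6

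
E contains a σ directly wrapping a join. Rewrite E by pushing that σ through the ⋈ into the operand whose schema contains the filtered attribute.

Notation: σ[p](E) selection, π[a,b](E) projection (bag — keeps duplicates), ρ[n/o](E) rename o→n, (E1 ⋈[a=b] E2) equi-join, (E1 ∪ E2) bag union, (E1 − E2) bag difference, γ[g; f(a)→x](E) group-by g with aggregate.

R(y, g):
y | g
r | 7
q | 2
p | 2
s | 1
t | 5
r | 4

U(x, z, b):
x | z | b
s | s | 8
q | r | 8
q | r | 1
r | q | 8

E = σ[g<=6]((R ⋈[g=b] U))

σ filters on g, owned by the left side.
E' = (σ[g<=6](R) ⋈[g=b] U)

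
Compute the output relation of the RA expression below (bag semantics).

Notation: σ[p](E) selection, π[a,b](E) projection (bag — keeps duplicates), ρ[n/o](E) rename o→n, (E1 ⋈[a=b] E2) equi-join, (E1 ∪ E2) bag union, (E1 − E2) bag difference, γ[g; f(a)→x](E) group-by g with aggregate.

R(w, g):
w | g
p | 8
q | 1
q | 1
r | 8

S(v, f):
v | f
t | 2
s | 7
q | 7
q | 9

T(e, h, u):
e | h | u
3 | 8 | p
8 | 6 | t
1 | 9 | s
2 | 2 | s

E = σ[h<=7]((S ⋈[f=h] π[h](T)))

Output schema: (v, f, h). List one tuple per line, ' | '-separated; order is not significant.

Stepwise |·|:
  S → 4
  T → 4
  π[h](T) → 4
  (S ⋈[f=h] π[h](T)) → 2
  σ[h<=7]((S ⋈[f=h] π[h](T))) → 1

== RESULT ==
v | f | h
t | 2 | 2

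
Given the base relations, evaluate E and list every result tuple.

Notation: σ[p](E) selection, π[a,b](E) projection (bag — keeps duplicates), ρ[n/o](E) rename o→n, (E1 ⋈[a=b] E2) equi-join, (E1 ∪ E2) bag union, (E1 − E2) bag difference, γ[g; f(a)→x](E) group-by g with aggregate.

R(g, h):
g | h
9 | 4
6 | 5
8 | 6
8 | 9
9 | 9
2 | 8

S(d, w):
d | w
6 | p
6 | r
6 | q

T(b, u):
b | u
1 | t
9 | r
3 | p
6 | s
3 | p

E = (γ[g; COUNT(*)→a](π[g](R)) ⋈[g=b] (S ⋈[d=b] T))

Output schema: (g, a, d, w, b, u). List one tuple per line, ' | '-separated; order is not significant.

Subexpression sizes:
  R → 6
  π[g](R) → 6
  γ[g; COUNT(*)→a](π[g](R)) → 4
  S → 3
  T → 5
  (S ⋈[d=b] T) → 3
  (γ[g; COUNT(*)→a](π[g](R)) ⋈[g=b] (S ⋈[d=b] T)) → 3

== RESULT ==
g | a | d | w | b | u
6 | 1 | 6 | p | 6 | s
6 | 1 | 6 | q | 6 | s
6 | 1 | 6 | r | 6 | s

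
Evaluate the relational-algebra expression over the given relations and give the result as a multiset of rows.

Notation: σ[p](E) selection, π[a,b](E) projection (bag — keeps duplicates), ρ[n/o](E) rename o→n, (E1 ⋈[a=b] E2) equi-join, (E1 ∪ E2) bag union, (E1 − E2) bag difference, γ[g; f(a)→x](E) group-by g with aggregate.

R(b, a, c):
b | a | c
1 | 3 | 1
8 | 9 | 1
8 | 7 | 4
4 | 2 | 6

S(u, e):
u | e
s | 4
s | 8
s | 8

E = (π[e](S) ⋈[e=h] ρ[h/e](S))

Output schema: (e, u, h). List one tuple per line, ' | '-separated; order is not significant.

Per-node cardinality:
  S → 3
  π[e](S) → 3
  S → 3
  ρ[h/e](S) → 3
  (π[e](S) ⋈[e=h] ρ[h/e](S)) → 5

== RESULT ==
e | u | h
4 | s | 4
8 | s | 8
8 | s | 8
8 | s | 8
8 | s | 8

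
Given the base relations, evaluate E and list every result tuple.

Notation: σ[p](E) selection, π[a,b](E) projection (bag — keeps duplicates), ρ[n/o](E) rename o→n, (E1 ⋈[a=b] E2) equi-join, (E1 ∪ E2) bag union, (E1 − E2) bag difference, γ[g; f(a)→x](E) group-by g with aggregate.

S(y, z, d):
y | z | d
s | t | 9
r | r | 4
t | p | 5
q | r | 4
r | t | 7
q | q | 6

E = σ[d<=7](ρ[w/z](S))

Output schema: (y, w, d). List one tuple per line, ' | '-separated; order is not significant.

Per-node cardinality:
  S → 6
  ρ[w/z](S) → 6
  σ[d<=7](ρ[w/z](S)) → 5

== RESULT ==
y | w | d
q | q | 6
q | r | 4
r | r | 4
r | t | 7
t | p | 5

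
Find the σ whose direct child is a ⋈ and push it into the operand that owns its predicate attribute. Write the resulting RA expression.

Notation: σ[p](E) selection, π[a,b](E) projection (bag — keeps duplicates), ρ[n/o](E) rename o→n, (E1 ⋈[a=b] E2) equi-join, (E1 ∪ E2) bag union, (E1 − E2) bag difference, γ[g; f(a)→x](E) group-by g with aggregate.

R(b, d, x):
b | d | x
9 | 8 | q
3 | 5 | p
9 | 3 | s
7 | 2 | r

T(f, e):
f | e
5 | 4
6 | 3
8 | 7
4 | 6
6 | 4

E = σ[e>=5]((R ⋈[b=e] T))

σ filters on e, owned by the right side.
E' = (R ⋈[b=e] σ[e>=5](T))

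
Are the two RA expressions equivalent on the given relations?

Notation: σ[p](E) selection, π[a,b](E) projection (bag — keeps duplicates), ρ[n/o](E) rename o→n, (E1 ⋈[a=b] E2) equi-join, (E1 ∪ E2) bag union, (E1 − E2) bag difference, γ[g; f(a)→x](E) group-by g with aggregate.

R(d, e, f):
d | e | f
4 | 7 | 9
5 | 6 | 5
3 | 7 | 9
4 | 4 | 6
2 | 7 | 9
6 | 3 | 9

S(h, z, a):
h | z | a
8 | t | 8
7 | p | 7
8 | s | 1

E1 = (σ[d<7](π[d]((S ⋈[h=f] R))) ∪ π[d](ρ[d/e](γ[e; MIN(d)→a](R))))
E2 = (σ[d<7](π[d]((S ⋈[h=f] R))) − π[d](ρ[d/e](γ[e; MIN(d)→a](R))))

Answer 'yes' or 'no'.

E1 row counts bottom-up:
  S → 3
  R → 6
  (S ⋈[h=f] R) → 0
  π[d]((S ⋈[h=f] R)) → 0
  σ[d<7](π[d]((S ⋈[h=f] R))) → 0
  R → 6
  γ[e; MIN(d)→a](R) → 4
  ρ[d/e](γ[e; MIN(d)→a](R)) → 4
  π[d](ρ[d/e](γ[e; MIN(d)→a](R))) → 4
  (σ[d<7](π[d]((S ⋈[h=f] R))) ∪ π[d](ρ[d/e](γ[e; MIN(d)→a](R)))) → 4
E2 row counts bottom-up:
  S → 3
  R → 6
  (S ⋈[h=f] R) → 0
  π[d]((S ⋈[h=f] R)) → 0
  σ[d<7](π[d]((S ⋈[h=f] R))) → 0
  R → 6
  γ[e; MIN(d)→a](R) → 4
  ρ[d/e](γ[e; MIN(d)→a](R)) → 4
  π[d](ρ[d/e](γ[e; MIN(d)→a](R))) → 4
  (σ[d<7](π[d]((S ⋈[h=f] R))) − π[d](ρ[d/e](γ[e; MIN(d)→a](R)))) → 0

E1 result:
d
3
4
6
7
E2 result:
d
(0 rows)
Witness: (6,) appears 1× in E1 but 0× in E2.

no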